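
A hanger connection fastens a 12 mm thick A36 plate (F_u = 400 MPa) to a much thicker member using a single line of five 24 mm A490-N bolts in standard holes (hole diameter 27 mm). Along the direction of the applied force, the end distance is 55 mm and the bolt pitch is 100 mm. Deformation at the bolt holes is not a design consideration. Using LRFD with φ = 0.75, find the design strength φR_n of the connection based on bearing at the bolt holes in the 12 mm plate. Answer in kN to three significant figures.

1260 kN

Per bolt r_n = 1.5 l_c t F_u ≤ 3.0 d t F_u; upper limit = 3.0 × 24 × 12 × 400 / 1000 = 345.6 kN.
Edge bolt: l_c = 55 − 27/2 = 41.5 mm → 1.5 × 41.5 × 12 × 400 / 1000 = 298.8 → r_n = 298.8 kN.
Interior bolts: l_c = 100 − 27 = 73 mm → 1.5 × 73 × 12 × 400 / 1000 = 525.6 → r_n = 345.6 kN.
R_n = 1 × 298.8 + 4 × 345.6 = 1681 kN.
Design strength φR_n = 0.75 × 1681 = 1260 kN.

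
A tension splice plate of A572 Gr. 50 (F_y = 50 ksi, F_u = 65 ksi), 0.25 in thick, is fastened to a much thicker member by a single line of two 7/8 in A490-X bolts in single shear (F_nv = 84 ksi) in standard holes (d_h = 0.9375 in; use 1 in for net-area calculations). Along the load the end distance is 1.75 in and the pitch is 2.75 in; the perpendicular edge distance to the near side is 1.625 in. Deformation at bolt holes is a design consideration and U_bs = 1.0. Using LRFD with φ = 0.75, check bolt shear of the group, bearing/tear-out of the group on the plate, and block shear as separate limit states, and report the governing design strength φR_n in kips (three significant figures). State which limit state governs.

35.6 kips (block shear governs)

Bolt shear: A_b = π·0.875²/4 = 0.6013 in²; R_n = 84 × 0.6013 × 2 × 1 = 101 kips → 0.75 × 101 = 75.8 kips.
Bearing: edge l_c = 1.281, r_n = 24.98 kips; interior l_c = 1.812, r_n = 34.12 kips; R_n = 24.98 + 1·34.12 = 59.11 kips → 44.3 kips.
Block shear: A_gv = 1.125, A_nv = 0.75, A_nt = 0.2812 in²; R_n = min(0.6F_uA_nv, 0.6F_yA_gv) + U_bs·F_u·A_nt = 47.53 kips → 35.6 kips.
Block shear governs: 35.6 kips.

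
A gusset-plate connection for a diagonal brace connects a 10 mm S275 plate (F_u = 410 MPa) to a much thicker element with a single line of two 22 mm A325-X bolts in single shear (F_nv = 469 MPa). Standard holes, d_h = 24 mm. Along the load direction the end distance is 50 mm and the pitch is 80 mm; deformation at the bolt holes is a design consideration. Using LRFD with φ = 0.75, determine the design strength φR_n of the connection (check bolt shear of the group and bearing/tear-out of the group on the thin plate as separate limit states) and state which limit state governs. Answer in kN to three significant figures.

Bolt shear: A_b = π·22²/4 = 380.1 mm²; R_n = 469 × 380.1 × 2 × 1 / 1000 = 356.6 kN → 0.75 × 356.6 = 267 kN.
Bearing (1.2 l_c t F_u ≤ 2.4 d t F_u): upper limit = 2.4·22·10·410 / 1000 = 216.5 kN.
  Edge l_c = 50 − 24/2 = 38 → r_n = 187 kN; interior l_c = 80 − 24 = 56 → r_n = 216.5 kN.
  R_n,bearing = 1·187 + 1·216.5 = 403.4 kN → 0.75 × 403.4 = 303 kN.
Bolt shear governs: 267 kN.

267 kN (bolt shear governs)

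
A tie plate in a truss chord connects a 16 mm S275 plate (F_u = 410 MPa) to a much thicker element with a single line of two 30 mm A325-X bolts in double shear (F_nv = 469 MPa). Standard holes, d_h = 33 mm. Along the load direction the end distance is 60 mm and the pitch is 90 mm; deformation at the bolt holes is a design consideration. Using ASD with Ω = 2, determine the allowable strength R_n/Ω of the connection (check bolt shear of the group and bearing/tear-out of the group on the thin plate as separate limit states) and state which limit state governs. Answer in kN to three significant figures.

Bolt shear: A_b = π·30²/4 = 706.9 mm²; R_n = 469 × 706.9 × 2 × 2 / 1000 = 1326 kN → 1326 / 2 = 663 kN.
Bearing (1.2 l_c t F_u ≤ 2.4 d t F_u): upper limit = 2.4·30·16·410 / 1000 = 472.3 kN.
  Edge l_c = 60 − 33/2 = 43.5 → r_n = 342.4 kN; interior l_c = 90 − 33 = 57 → r_n = 448.7 kN.
  R_n,bearing = 1·342.4 + 1·448.7 = 791.1 kN → 791.1 / 2 = 396 kN.
Bearing governs: 396 kN.

396 kN (bearing governs)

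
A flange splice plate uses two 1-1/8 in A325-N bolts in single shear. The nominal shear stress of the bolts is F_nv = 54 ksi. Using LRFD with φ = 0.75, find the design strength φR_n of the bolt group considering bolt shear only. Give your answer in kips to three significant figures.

A_b = π × 1.125² / 4 = 0.994 in².
R_n = F_nv · A_b · n · n_s = 54 × 0.994 × 2 × 1 = 107.4 kips.
Design strength φR_n = 0.75 × 107.4 = 80.5 kips.

80.5 kips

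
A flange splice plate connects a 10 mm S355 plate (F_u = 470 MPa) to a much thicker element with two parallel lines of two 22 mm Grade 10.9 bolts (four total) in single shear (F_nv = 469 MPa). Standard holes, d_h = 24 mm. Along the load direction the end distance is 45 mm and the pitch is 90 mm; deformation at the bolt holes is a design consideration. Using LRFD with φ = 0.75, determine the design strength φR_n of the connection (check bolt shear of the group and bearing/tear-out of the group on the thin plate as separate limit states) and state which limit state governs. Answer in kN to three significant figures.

Bolt shear: A_b = π·22²/4 = 380.1 mm²; R_n = 469 × 380.1 × 4 × 1 / 1000 = 713.1 kN → 0.75 × 713.1 = 535 kN.
Bearing (1.2 l_c t F_u ≤ 2.4 d t F_u): upper limit = 2.4·22·10·470 / 1000 = 248.2 kN.
  Edge l_c = 45 − 24/2 = 33 → r_n = 186.1 kN; interior l_c = 90 − 24 = 66 → r_n = 248.2 kN.
  R_n,bearing = 2·186.1 + 2·248.2 = 868.6 kN → 0.75 × 868.6 = 651 kN.
Bolt shear governs: 535 kN.

535 kN (bolt shear governs)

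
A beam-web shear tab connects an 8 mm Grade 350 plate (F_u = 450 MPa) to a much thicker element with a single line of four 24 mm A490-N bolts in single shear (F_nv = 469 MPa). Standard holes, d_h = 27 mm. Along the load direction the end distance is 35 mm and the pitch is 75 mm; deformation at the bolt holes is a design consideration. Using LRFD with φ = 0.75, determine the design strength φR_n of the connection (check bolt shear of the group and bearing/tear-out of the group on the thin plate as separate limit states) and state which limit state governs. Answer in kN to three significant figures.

536 kN (bearing governs)

Bolt shear: A_b = π·24²/4 = 452.4 mm²; R_n = 469 × 452.4 × 4 × 1 / 1000 = 848.7 kN → 0.75 × 848.7 = 637 kN.
Bearing (1.2 l_c t F_u ≤ 2.4 d t F_u): upper limit = 2.4·24·8·450 / 1000 = 207.4 kN.
  Edge l_c = 35 − 27/2 = 21.5 → r_n = 92.88 kN; interior l_c = 75 − 27 = 48 → r_n = 207.4 kN.
  R_n,bearing = 1·92.88 + 3·207.4 = 715 kN → 0.75 × 715 = 536 kN.
Bearing governs: 536 kN.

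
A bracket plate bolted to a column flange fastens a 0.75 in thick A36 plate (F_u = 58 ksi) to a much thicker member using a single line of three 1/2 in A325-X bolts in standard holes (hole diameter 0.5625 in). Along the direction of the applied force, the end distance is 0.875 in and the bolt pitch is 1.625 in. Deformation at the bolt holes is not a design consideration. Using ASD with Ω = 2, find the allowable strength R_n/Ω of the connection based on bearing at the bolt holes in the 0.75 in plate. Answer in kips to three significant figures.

84.6 kips

Per bolt r_n = 1.5 l_c t F_u ≤ 3.0 d t F_u; upper limit = 3.0 × 0.5 × 0.75 × 58 = 65.25 kips.
Edge bolt: l_c = 0.875 − 0.5625/2 = 0.5938 in → 1.5 × 0.5938 × 0.75 × 58 = 38.74 → r_n = 38.74 kips.
Interior bolts: l_c = 1.625 − 0.5625 = 1.062 in → 1.5 × 1.062 × 0.75 × 58 = 69.33 → r_n = 65.25 kips.
R_n = 1 × 38.74 + 2 × 65.25 = 169.2 kips.
Allowable strength R_n/Ω = 169.2 / 2 = 84.6 kips.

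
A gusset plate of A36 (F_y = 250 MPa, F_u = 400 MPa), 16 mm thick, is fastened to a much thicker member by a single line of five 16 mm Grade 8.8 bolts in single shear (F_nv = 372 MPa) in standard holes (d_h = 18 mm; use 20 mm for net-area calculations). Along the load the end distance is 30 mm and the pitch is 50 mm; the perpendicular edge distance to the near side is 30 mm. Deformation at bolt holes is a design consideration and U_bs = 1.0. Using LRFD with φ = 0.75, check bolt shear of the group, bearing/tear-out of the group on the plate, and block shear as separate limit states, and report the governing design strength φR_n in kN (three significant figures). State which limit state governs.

280 kN (bolt shear governs)

Bolt shear: A_b = π·16²/4 = 201.1 mm²; R_n = 372 × 201.1 × 5 × 1 / 1000 = 374 kN → 0.75 × 374 = 280 kN.
Bearing: edge l_c = 21, r_n = 161.3 kN; interior l_c = 32, r_n = 245.8 kN; R_n = 161.3 + 4·245.8 = 1144 kN → 858 kN.
Block shear: A_gv = 3680, A_nv = 2240, A_nt = 320 mm²; R_n = min(0.6F_uA_nv, 0.6F_yA_gv) + U_bs·F_u·A_nt = 665.6 kN → 499 kN.
Bolt shear governs: 280 kN.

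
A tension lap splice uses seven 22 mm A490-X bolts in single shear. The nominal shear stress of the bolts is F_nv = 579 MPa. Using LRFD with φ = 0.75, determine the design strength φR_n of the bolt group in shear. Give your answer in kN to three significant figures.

A_b = π × 22² / 4 = 380.1 mm².
R_n = F_nv · A_b · n · n_s = 579 × 380.1 × 7 × 1 / 1000 = 1541 kN.
Design strength φR_n = 0.75 × 1541 = 1160 kN.

1160 kN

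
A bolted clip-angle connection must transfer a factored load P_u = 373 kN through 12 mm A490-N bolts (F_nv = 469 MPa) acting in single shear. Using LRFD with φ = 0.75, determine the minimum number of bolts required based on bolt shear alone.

10 bolts

A_b = π·12²/4 = 113.1 mm².
Per-bolt design strength φR_n = 0.75 × 469 × 113.1 × 1 / 1000 = 39.78 kN.
n ≥ 373 / 39.78 = 9.376 → use 10 bolts.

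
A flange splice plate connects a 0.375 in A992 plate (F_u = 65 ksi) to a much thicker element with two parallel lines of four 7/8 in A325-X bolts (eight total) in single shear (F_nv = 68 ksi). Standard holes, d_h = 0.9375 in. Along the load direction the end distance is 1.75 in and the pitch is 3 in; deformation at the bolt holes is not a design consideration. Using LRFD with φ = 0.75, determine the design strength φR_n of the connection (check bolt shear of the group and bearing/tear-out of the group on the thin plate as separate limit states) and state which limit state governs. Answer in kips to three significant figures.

Bolt shear: A_b = π·0.875²/4 = 0.6013 in²; R_n = 68 × 0.6013 × 8 × 1 = 327.1 kips → 0.75 × 327.1 = 245 kips.
Bearing (1.5 l_c t F_u ≤ 3.0 d t F_u): upper limit = 3.0·0.875·0.375·65 = 63.98 kips.
  Edge l_c = 1.75 − 0.9375/2 = 1.281 → r_n = 46.85 kips; interior l_c = 3 − 0.9375 = 2.062 → r_n = 63.98 kips.
  R_n,bearing = 2·46.85 + 6·63.98 = 477.6 kips → 0.75 × 477.6 = 358 kips.
Bolt shear governs: 245 kips.

245 kips (bolt shear governs)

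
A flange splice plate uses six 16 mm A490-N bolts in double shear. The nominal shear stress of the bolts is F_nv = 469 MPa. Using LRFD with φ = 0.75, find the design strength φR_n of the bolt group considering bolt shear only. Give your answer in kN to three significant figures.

A_b = π × 16² / 4 = 201.1 mm².
R_n = F_nv · A_b · n · n_s = 469 × 201.1 × 6 × 2 / 1000 = 1132 kN.
Design strength φR_n = 0.75 × 1132 = 849 kN.

849 kN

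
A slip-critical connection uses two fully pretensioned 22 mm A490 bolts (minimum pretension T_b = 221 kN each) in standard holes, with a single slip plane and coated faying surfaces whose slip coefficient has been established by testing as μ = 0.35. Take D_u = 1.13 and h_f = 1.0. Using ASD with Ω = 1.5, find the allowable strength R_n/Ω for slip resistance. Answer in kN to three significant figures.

117 kN

R_n = μ · D_u · h_f · T_b · n_s · n_b = 0.35 × 1.13 × 1.0 × 221 × 1 × 2 = 174.8 kN.
Allowable strength R_n/Ω = 174.8 / 1.5 = 117 kN.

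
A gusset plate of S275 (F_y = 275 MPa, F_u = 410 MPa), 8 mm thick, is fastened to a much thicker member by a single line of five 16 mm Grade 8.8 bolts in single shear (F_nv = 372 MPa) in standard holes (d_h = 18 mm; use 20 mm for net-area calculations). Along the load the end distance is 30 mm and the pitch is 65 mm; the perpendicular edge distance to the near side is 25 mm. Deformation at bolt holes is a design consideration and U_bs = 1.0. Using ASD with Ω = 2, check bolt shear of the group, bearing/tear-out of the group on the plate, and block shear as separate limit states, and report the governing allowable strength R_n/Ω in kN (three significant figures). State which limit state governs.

Bolt shear: A_b = π·16²/4 = 201.1 mm²; R_n = 372 × 201.1 × 5 × 1 / 1000 = 374 kN → 374 / 2 = 187 kN.
Bearing: edge l_c = 21, r_n = 82.66 kN; interior l_c = 47, r_n = 126 kN; R_n = 82.66 + 4·126 = 586.5 kN → 293 kN.
Block shear: A_gv = 2320, A_nv = 1600, A_nt = 120 mm²; R_n = min(0.6F_uA_nv, 0.6F_yA_gv) + U_bs·F_u·A_nt = 432 kN → 216 kN.
Bolt shear governs: 187 kN.

187 kN (bolt shear governs)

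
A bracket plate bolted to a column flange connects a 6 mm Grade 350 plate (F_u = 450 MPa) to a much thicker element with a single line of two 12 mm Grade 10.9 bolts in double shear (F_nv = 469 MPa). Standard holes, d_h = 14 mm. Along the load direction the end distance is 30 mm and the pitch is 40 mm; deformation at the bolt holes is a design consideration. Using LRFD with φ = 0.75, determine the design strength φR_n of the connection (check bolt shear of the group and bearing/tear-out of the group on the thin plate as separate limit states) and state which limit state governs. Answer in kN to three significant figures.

Bolt shear: A_b = π·12²/4 = 113.1 mm²; R_n = 469 × 113.1 × 2 × 2 / 1000 = 212.2 kN → 0.75 × 212.2 = 159 kN.
Bearing (1.2 l_c t F_u ≤ 2.4 d t F_u): upper limit = 2.4·12·6·450 / 1000 = 77.76 kN.
  Edge l_c = 30 − 14/2 = 23 → r_n = 74.52 kN; interior l_c = 40 − 14 = 26 → r_n = 77.76 kN.
  R_n,bearing = 1·74.52 + 1·77.76 = 152.3 kN → 0.75 × 152.3 = 114 kN.
Bearing governs: 114 kN.

114 kN (bearing governs)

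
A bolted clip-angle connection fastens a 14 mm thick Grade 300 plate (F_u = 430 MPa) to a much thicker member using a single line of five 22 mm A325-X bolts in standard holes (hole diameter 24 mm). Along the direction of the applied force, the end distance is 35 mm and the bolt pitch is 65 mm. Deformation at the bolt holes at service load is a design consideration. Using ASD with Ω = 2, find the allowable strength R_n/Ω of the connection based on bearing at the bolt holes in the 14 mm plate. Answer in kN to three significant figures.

675 kN

Per bolt r_n = 1.2 l_c t F_u ≤ 2.4 d t F_u; upper limit = 2.4 × 22 × 14 × 430 / 1000 = 317.9 kN.
Edge bolt: l_c = 35 − 24/2 = 23 mm → 1.2 × 23 × 14 × 430 / 1000 = 166.2 → r_n = 166.2 kN.
Interior bolts: l_c = 65 − 24 = 41 mm → 1.2 × 41 × 14 × 430 / 1000 = 296.2 → r_n = 296.2 kN.
R_n = 1 × 166.2 + 4 × 296.2 = 1351 kN.
Allowable strength R_n/Ω = 1351 / 2 = 675 kN.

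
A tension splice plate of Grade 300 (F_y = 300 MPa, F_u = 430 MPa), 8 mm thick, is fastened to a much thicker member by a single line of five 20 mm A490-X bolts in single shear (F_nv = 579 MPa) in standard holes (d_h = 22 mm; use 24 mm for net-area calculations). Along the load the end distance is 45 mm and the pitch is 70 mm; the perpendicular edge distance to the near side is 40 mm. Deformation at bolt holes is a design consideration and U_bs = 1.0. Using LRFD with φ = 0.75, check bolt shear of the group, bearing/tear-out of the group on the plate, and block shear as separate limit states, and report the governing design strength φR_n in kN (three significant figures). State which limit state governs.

Bolt shear: A_b = π·20²/4 = 314.2 mm²; R_n = 579 × 314.2 × 5 × 1 / 1000 = 909.5 kN → 0.75 × 909.5 = 682 kN.
Bearing: edge l_c = 34, r_n = 140.4 kN; interior l_c = 48, r_n = 165.1 kN; R_n = 140.4 + 4·165.1 = 800.8 kN → 601 kN.
Block shear: A_gv = 2600, A_nv = 1736, A_nt = 224 mm²; R_n = min(0.6F_uA_nv, 0.6F_yA_gv) + U_bs·F_u·A_nt = 544.2 kN → 408 kN.
Block shear governs: 408 kN.

408 kN (block shear governs)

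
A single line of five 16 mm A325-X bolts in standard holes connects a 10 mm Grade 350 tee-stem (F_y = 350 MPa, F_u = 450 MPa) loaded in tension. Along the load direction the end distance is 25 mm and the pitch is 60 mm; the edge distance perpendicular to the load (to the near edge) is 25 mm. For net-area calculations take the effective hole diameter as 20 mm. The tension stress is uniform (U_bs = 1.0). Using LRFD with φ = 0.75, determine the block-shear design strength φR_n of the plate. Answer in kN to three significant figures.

405 kN

Shear plane L_v = 25 + 4·60 = 265 mm; A_gv = 265 × 10 = 2650 mm².
A_nv = (265 − 4.5·20) × 10 = 1750 mm².
A_nt = (25 − 0.5·20) × 10 = 150 mm².
0.6 F_u A_nv = 472.5 kN; 0.6 F_y A_gv = 556.5 kN → shear rupture governs the shear term.
R_n = 472.5 + 1.0 × 450 × 150 / 1000 = 540 kN.
Design strength φR_n = 0.75 × 540 = 405 kN.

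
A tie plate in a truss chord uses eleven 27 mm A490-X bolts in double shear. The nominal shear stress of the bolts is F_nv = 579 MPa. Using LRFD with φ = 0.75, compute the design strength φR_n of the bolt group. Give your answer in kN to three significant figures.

A_b = π × 27² / 4 = 572.6 mm².
R_n = F_nv · A_b · n · n_s = 579 × 572.6 × 11 × 2 / 1000 = 7293 kN.
Design strength φR_n = 0.75 × 7293 = 5470 kN.

5470 kN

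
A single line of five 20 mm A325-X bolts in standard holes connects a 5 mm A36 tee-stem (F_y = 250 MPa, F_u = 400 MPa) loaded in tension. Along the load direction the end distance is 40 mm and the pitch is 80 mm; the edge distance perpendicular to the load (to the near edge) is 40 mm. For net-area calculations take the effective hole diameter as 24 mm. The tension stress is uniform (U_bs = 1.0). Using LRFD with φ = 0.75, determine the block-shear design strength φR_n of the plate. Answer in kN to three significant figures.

244 kN

Shear plane L_v = 40 + 4·80 = 360 mm; A_gv = 360 × 5 = 1800 mm².
A_nv = (360 − 4.5·24) × 5 = 1260 mm².
A_nt = (40 − 0.5·24) × 5 = 140 mm².
0.6 F_u A_nv = 302.4 kN; 0.6 F_y A_gv = 270 kN → shear yielding governs the shear term.
R_n = 270 + 1.0 × 400 × 140 / 1000 = 326 kN.
Design strength φR_n = 0.75 × 326 = 244 kN.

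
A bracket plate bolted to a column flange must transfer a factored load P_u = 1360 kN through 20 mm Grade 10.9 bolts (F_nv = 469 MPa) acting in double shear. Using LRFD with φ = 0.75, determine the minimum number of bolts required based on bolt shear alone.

7 bolts

A_b = π·20²/4 = 314.2 mm².
Per-bolt design strength φR_n = 0.75 × 469 × 314.2 × 2 / 1000 = 221 kN.
n ≥ 1360 / 221 = 6.154 → use 7 bolts.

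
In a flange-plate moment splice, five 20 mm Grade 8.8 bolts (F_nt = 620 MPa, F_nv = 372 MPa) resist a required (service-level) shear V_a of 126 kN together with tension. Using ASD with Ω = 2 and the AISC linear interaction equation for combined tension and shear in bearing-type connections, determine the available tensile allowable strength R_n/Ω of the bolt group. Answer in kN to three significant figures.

A_b = π·20²/4 = 314.2 mm²; f_rv = 126 × 1000 / (5 × 314.2) = 80.21 MPa.
F'_nt = 1.3 F_nt − (Ω F_nt / F_nv) f_rv = 1.3·620 − (2·620/372)·80.21 = 538.6 MPa, capped at F_nt → F'_nt = 538.6 MPa.
R_n = F'_nt · A_b · n = 538.6 × 314.2 × 5 / 1000 = 846.1 kN.
Allowable strength R_n/Ω = 846.1 / 2 = 423 kN.

423 kN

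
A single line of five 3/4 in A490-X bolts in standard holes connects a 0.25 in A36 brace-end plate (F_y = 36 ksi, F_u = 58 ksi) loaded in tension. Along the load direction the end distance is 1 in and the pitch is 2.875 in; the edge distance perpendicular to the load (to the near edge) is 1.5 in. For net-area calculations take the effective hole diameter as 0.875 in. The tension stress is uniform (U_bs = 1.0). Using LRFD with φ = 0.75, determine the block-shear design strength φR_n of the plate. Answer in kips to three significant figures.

62.2 kips

Shear plane L_v = 1 + 4·2.875 = 12.5 in; A_gv = 12.5 × 0.25 = 3.125 in².
A_nv = (12.5 − 4.5·0.875) × 0.25 = 2.141 in².
A_nt = (1.5 − 0.5·0.875) × 0.25 = 0.2656 in².
0.6 F_u A_nv = 74.49 kips; 0.6 F_y A_gv = 67.5 kips → shear yielding governs the shear term.
R_n = 67.5 + 1.0 × 58 × 0.2656 = 82.91 kips.
Design strength φR_n = 0.75 × 82.91 = 62.2 kips.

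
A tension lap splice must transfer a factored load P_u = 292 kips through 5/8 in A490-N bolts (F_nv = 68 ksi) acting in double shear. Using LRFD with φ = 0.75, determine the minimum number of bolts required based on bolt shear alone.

10 bolts

A_b = π·0.625²/4 = 0.3068 in².
Per-bolt design strength φR_n = 0.75 × 68 × 0.3068 × 2 = 31.29 kips.
n ≥ 292 / 31.29 = 9.331 → use 10 bolts.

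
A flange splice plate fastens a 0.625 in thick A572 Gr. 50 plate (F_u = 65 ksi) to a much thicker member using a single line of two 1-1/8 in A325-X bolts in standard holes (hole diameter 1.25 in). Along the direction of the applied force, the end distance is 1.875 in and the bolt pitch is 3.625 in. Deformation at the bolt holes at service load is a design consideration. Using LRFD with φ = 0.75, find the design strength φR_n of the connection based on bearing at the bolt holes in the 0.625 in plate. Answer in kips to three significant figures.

Per bolt r_n = 1.2 l_c t F_u ≤ 2.4 d t F_u; upper limit = 2.4 × 1.125 × 0.625 × 65 = 109.7 kips.
Edge bolt: l_c = 1.875 − 1.25/2 = 1.25 in → 1.2 × 1.25 × 0.625 × 65 = 60.94 → r_n = 60.94 kips.
Interior bolts: l_c = 3.625 − 1.25 = 2.375 in → 1.2 × 2.375 × 0.625 × 65 = 115.8 → r_n = 109.7 kips.
R_n = 1 × 60.94 + 1 × 109.7 = 170.6 kips.
Design strength φR_n = 0.75 × 170.6 = 128 kips.

128 kips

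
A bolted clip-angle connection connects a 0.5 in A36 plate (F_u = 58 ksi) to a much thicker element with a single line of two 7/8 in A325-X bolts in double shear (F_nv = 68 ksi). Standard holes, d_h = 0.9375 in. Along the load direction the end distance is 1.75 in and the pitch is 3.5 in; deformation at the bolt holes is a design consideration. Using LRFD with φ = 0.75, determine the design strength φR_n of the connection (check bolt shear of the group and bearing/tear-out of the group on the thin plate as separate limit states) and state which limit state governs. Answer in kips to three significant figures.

79.1 kips (bearing governs)

Bolt shear: A_b = π·0.875²/4 = 0.6013 in²; R_n = 68 × 0.6013 × 2 × 2 = 163.6 kips → 0.75 × 163.6 = 123 kips.
Bearing (1.2 l_c t F_u ≤ 2.4 d t F_u): upper limit = 2.4·0.875·0.5·58 = 60.9 kips.
  Edge l_c = 1.75 − 0.9375/2 = 1.281 → r_n = 44.59 kips; interior l_c = 3.5 − 0.9375 = 2.562 → r_n = 60.9 kips.
  R_n,bearing = 1·44.59 + 1·60.9 = 105.5 kips → 0.75 × 105.5 = 79.1 kips.
Bearing governs: 79.1 kips.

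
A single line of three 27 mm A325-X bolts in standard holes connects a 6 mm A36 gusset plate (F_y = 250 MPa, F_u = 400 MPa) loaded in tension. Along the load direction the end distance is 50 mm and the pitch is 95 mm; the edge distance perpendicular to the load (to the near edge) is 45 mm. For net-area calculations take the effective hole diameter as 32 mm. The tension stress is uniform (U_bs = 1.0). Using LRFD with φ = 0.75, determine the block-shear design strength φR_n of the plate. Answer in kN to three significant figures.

Shear plane L_v = 50 + 2·95 = 240 mm; A_gv = 240 × 6 = 1440 mm².
A_nv = (240 − 2.5·32) × 6 = 960 mm².
A_nt = (45 − 0.5·32) × 6 = 174 mm².
0.6 F_u A_nv = 230.4 kN; 0.6 F_y A_gv = 216 kN → shear yielding governs the shear term.
R_n = 216 + 1.0 × 400 × 174 / 1000 = 285.6 kN.
Design strength φR_n = 0.75 × 285.6 = 214 kN.

214 kN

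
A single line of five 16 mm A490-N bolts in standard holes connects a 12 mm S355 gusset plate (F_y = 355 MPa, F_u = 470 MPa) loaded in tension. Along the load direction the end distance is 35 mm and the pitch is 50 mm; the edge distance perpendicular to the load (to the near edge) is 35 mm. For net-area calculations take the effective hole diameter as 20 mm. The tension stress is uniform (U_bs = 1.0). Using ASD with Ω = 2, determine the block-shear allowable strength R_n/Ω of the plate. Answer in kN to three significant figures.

Shear plane L_v = 35 + 4·50 = 235 mm; A_gv = 235 × 12 = 2820 mm².
A_nv = (235 − 4.5·20) × 12 = 1740 mm².
A_nt = (35 − 0.5·20) × 12 = 300 mm².
0.6 F_u A_nv = 490.7 kN; 0.6 F_y A_gv = 600.7 kN → shear rupture governs the shear term.
R_n = 490.7 + 1.0 × 470 × 300 / 1000 = 631.7 kN.
Allowable strength R_n/Ω = 631.7 / 2 = 316 kN.

316 kN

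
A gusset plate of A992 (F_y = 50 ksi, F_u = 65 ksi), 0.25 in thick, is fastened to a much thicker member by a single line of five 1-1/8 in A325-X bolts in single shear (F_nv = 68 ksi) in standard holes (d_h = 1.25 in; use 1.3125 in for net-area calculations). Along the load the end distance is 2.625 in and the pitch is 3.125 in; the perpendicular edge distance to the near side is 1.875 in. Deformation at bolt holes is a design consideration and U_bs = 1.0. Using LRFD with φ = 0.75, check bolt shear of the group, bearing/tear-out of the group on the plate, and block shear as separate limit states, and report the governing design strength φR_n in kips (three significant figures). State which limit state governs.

Bolt shear: A_b = π·1.125²/4 = 0.994 in²; R_n = 68 × 0.994 × 5 × 1 = 338 kips → 0.75 × 338 = 253 kips.
Bearing: edge l_c = 2, r_n = 39 kips; interior l_c = 1.875, r_n = 36.56 kips; R_n = 39 + 4·36.56 = 185.2 kips → 139 kips.
Block shear: A_gv = 3.781, A_nv = 2.305, A_nt = 0.3047 in²; R_n = min(0.6F_uA_nv, 0.6F_yA_gv) + U_bs·F_u·A_nt = 109.7 kips → 82.3 kips.
Block shear governs: 82.3 kips.

82.3 kips (block shear governs)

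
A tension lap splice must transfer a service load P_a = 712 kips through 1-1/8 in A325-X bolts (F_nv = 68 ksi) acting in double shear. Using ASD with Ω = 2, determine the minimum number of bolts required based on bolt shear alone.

A_b = π·1.125²/4 = 0.994 in².
Per-bolt allowable strength R_n/Ω = 68 × 0.994 × 2 / 2 = 67.59 kips.
n ≥ 712 / 67.59 = 10.53 → use 11 bolts.

11 bolts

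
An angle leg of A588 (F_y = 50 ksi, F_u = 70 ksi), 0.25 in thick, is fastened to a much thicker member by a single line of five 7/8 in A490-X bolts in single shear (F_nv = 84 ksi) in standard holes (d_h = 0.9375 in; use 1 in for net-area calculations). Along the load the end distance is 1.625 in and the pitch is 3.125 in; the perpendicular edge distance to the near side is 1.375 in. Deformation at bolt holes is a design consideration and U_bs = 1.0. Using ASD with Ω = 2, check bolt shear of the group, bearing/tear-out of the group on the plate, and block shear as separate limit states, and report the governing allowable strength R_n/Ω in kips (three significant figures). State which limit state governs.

58.2 kips (block shear governs)

Bolt shear: A_b = π·0.875²/4 = 0.6013 in²; R_n = 84 × 0.6013 × 5 × 1 = 252.6 kips → 252.6 / 2 = 126 kips.
Bearing: edge l_c = 1.156, r_n = 24.28 kips; interior l_c = 2.188, r_n = 36.75 kips; R_n = 24.28 + 4·36.75 = 171.3 kips → 85.6 kips.
Block shear: A_gv = 3.531, A_nv = 2.406, A_nt = 0.2188 in²; R_n = min(0.6F_uA_nv, 0.6F_yA_gv) + U_bs·F_u·A_nt = 116.4 kips → 58.2 kips.
Block shear governs: 58.2 kips.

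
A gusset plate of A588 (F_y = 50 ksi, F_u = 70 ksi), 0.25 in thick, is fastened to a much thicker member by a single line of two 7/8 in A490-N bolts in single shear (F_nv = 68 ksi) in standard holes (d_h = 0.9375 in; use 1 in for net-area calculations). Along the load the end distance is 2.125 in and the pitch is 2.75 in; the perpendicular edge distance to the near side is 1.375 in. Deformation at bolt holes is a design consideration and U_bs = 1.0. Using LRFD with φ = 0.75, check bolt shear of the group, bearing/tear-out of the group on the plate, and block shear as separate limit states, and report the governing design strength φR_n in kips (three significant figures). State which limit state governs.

38.1 kips (block shear governs)

Bolt shear: A_b = π·0.875²/4 = 0.6013 in²; R_n = 68 × 0.6013 × 2 × 1 = 81.78 kips → 0.75 × 81.78 = 61.3 kips.
Bearing: edge l_c = 1.656, r_n = 34.78 kips; interior l_c = 1.812, r_n = 36.75 kips; R_n = 34.78 + 1·36.75 = 71.53 kips → 53.6 kips.
Block shear: A_gv = 1.219, A_nv = 0.8438, A_nt = 0.2188 in²; R_n = min(0.6F_uA_nv, 0.6F_yA_gv) + U_bs·F_u·A_nt = 50.75 kips → 38.1 kips.
Block shear governs: 38.1 kips.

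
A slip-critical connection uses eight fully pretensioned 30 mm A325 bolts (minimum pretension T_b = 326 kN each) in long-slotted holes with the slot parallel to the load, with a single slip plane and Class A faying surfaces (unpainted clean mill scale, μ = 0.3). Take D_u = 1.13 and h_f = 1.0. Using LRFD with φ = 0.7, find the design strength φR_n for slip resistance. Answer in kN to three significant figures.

619 kN

R_n = μ · D_u · h_f · T_b · n_s · n_b = 0.3 × 1.13 × 1.0 × 326 × 1 × 8 = 884.1 kN.
Design strength φR_n = 0.7 × 884.1 = 619 kN.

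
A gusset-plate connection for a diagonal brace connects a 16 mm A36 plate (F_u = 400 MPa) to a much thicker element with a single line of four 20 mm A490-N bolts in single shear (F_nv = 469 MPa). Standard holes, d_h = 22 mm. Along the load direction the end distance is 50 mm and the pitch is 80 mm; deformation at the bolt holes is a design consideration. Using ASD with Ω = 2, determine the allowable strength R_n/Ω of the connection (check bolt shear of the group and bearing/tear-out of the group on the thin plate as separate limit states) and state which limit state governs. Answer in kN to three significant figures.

Bolt shear: A_b = π·20²/4 = 314.2 mm²; R_n = 469 × 314.2 × 4 × 1 / 1000 = 589.4 kN → 589.4 / 2 = 295 kN.
Bearing (1.2 l_c t F_u ≤ 2.4 d t F_u): upper limit = 2.4·20·16·400 / 1000 = 307.2 kN.
  Edge l_c = 50 − 22/2 = 39 → r_n = 299.5 kN; interior l_c = 80 − 22 = 58 → r_n = 307.2 kN.
  R_n,bearing = 1·299.5 + 3·307.2 = 1221 kN → 1221 / 2 = 611 kN.
Bolt shear governs: 295 kN.

295 kN (bolt shear governs)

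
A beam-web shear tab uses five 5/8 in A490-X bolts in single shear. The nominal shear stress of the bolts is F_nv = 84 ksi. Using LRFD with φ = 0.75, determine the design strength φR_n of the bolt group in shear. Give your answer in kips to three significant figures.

96.6 kips

A_b = π × 0.625² / 4 = 0.3068 in².
R_n = F_nv · A_b · n · n_s = 84 × 0.3068 × 5 × 1 = 128.9 kips.
Design strength φR_n = 0.75 × 128.9 = 96.6 kips.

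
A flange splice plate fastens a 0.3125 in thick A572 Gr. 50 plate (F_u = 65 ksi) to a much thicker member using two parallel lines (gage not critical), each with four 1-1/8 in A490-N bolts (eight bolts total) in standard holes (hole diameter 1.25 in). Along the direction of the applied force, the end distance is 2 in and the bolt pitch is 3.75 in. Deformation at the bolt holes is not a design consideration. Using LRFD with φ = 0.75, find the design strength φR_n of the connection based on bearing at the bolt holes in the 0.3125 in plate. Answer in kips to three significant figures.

371 kips

Per bolt r_n = 1.5 l_c t F_u ≤ 3.0 d t F_u; upper limit = 3.0 × 1.125 × 0.3125 × 65 = 68.55 kips.
Edge bolt: l_c = 2 − 1.25/2 = 1.375 in → 1.5 × 1.375 × 0.3125 × 65 = 41.89 → r_n = 41.89 kips.
Interior bolts: l_c = 3.75 − 1.25 = 2.5 in → 1.5 × 2.5 × 0.3125 × 65 = 76.17 → r_n = 68.55 kips.
R_n = 2 × 41.89 + 6 × 68.55 = 495.1 kips.
Design strength φR_n = 0.75 × 495.1 = 371 kips.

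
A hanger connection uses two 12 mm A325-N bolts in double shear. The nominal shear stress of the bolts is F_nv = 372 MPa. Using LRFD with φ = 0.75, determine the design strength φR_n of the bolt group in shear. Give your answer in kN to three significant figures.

126 kN

A_b = π × 12² / 4 = 113.1 mm².
R_n = F_nv · A_b · n · n_s = 372 × 113.1 × 2 × 2 / 1000 = 168.3 kN.
Design strength φR_n = 0.75 × 168.3 = 126 kN.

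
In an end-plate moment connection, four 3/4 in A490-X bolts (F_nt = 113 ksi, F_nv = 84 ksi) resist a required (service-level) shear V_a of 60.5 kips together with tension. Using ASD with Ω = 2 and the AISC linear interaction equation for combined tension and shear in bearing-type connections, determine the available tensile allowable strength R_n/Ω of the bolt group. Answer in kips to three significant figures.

48.4 kips

A_b = π·0.75²/4 = 0.4418 in²; f_rv = 60.5 / (4 × 0.4418) = 34.24 ksi.
F'_nt = 1.3 F_nt − (Ω F_nt / F_nv) f_rv = 1.3·113 − (2·113/84)·34.24 = 54.79 ksi, capped at F_nt → F'_nt = 54.79 ksi.
R_n = F'_nt · A_b · n = 54.79 × 0.4418 × 4 = 96.82 kips.
Allowable strength R_n/Ω = 96.82 / 2 = 48.4 kips.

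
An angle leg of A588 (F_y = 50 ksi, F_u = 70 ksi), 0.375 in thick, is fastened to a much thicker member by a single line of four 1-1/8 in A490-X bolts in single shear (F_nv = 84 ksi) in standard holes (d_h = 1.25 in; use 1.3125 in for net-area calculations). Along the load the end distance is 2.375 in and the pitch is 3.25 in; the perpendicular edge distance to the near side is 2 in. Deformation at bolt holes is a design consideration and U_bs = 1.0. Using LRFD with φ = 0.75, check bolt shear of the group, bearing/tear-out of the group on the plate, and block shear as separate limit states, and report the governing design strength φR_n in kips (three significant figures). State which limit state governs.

115 kips (block shear governs)

Bolt shear: A_b = π·1.125²/4 = 0.994 in²; R_n = 84 × 0.994 × 4 × 1 = 334 kips → 0.75 × 334 = 250 kips.
Bearing: edge l_c = 1.75, r_n = 55.13 kips; interior l_c = 2, r_n = 63 kips; R_n = 55.13 + 3·63 = 244.1 kips → 183 kips.
Block shear: A_gv = 4.547, A_nv = 2.824, A_nt = 0.5039 in²; R_n = min(0.6F_uA_nv, 0.6F_yA_gv) + U_bs·F_u·A_nt = 153.9 kips → 115 kips.
Block shear governs: 115 kips.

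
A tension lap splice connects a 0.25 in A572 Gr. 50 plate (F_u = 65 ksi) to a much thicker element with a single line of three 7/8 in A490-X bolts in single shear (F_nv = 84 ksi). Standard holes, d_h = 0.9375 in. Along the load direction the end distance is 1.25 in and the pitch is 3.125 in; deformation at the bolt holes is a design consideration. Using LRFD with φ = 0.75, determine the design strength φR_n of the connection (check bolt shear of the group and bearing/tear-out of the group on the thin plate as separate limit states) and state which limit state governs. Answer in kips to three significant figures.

62.6 kips (bearing governs)

Bolt shear: A_b = π·0.875²/4 = 0.6013 in²; R_n = 84 × 0.6013 × 3 × 1 = 151.5 kips → 0.75 × 151.5 = 114 kips.
Bearing (1.2 l_c t F_u ≤ 2.4 d t F_u): upper limit = 2.4·0.875·0.25·65 = 34.12 kips.
  Edge l_c = 1.25 − 0.9375/2 = 0.7812 → r_n = 15.23 kips; interior l_c = 3.125 − 0.9375 = 2.188 → r_n = 34.12 kips.
  R_n,bearing = 1·15.23 + 2·34.12 = 83.48 kips → 0.75 × 83.48 = 62.6 kips.
Bearing governs: 62.6 kips.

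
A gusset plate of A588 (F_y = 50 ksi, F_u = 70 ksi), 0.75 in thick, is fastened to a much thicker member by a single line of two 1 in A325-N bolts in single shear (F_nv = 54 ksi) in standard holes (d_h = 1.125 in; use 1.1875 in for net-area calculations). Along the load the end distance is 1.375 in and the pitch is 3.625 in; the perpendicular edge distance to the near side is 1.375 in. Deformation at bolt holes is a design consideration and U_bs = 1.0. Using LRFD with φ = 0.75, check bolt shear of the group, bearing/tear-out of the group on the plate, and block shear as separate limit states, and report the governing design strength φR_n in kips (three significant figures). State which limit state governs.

Bolt shear: A_b = π·1²/4 = 0.7854 in²; R_n = 54 × 0.7854 × 2 × 1 = 84.82 kips → 0.75 × 84.82 = 63.6 kips.
Bearing: edge l_c = 0.8125, r_n = 51.19 kips; interior l_c = 2.5, r_n = 126 kips; R_n = 51.19 + 1·126 = 177.2 kips → 133 kips.
Block shear: A_gv = 3.75, A_nv = 2.414, A_nt = 0.5859 in²; R_n = min(0.6F_uA_nv, 0.6F_yA_gv) + U_bs·F_u·A_nt = 142.4 kips → 107 kips.
Bolt shear governs: 63.6 kips.

63.6 kips (bolt shear governs)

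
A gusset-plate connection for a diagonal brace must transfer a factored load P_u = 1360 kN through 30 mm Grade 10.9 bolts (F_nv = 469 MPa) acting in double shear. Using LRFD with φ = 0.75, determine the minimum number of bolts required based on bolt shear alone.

3 bolts

A_b = π·30²/4 = 706.9 mm².
Per-bolt design strength φR_n = 0.75 × 469 × 706.9 × 2 / 1000 = 497.3 kN.
n ≥ 1360 / 497.3 = 2.735 → use 3 bolts.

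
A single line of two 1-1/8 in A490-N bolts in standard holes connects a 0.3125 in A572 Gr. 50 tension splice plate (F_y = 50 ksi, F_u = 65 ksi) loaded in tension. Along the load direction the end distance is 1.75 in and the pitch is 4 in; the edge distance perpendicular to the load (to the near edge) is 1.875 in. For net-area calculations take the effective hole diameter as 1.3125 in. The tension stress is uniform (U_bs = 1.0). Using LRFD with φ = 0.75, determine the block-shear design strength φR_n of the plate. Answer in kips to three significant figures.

Shear plane L_v = 1.75 + 1·4 = 5.75 in; A_gv = 5.75 × 0.3125 = 1.797 in².
A_nv = (5.75 − 1.5·1.3125) × 0.3125 = 1.182 in².
A_nt = (1.875 − 0.5·1.3125) × 0.3125 = 0.3809 in².
0.6 F_u A_nv = 46.08 kips; 0.6 F_y A_gv = 53.91 kips → shear rupture governs the shear term.
R_n = 46.08 + 1.0 × 65 × 0.3809 = 70.84 kips.
Design strength φR_n = 0.75 × 70.84 = 53.1 kips.

53.1 kips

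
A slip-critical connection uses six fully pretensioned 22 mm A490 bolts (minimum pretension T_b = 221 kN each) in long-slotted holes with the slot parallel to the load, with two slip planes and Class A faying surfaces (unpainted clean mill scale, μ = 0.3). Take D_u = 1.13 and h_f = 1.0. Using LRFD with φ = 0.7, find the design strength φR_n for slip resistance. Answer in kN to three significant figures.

R_n = μ · D_u · h_f · T_b · n_s · n_b = 0.3 × 1.13 × 1.0 × 221 × 2 × 6 = 899 kN.
Design strength φR_n = 0.7 × 899 = 629 kN.

629 kN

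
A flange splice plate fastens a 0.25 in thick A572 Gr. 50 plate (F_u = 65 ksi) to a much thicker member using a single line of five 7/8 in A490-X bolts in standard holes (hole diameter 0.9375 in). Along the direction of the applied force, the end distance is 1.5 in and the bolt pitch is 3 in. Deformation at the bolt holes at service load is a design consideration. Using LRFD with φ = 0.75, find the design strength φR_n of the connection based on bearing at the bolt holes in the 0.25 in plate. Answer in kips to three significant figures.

Per bolt r_n = 1.2 l_c t F_u ≤ 2.4 d t F_u; upper limit = 2.4 × 0.875 × 0.25 × 65 = 34.12 kips.
Edge bolt: l_c = 1.5 − 0.9375/2 = 1.031 in → 1.2 × 1.031 × 0.25 × 65 = 20.11 → r_n = 20.11 kips.
Interior bolts: l_c = 3 − 0.9375 = 2.062 in → 1.2 × 2.062 × 0.25 × 65 = 40.22 → r_n = 34.12 kips.
R_n = 1 × 20.11 + 4 × 34.12 = 156.6 kips.
Design strength φR_n = 0.75 × 156.6 = 117 kips.

117 kips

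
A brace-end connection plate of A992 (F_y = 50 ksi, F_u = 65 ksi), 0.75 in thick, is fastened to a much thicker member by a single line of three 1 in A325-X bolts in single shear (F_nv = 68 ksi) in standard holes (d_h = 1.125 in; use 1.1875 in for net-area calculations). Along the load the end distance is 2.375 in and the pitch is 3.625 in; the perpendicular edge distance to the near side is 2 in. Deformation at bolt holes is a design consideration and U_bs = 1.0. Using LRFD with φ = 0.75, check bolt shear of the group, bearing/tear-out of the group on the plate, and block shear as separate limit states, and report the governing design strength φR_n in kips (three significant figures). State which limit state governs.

Bolt shear: A_b = π·1²/4 = 0.7854 in²; R_n = 68 × 0.7854 × 3 × 1 = 160.2 kips → 0.75 × 160.2 = 120 kips.
Bearing: edge l_c = 1.812, r_n = 106 kips; interior l_c = 2.5, r_n = 117 kips; R_n = 106 + 2·117 = 340 kips → 255 kips.
Block shear: A_gv = 7.219, A_nv = 4.992, A_nt = 1.055 in²; R_n = min(0.6F_uA_nv, 0.6F_yA_gv) + U_bs·F_u·A_nt = 263.2 kips → 197 kips.
Bolt shear governs: 120 kips.

120 kips (bolt shear governs)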